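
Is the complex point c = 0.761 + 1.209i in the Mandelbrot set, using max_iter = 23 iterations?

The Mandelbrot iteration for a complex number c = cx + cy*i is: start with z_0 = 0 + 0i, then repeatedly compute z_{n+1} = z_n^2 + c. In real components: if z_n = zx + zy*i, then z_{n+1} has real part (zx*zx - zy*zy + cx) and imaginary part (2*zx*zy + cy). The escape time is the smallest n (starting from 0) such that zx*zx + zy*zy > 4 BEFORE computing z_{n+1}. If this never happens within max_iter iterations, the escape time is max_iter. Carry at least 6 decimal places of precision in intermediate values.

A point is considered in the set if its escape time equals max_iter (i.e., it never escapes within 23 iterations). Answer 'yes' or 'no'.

z_0 = 0 + 0i, c = 0.7610 + 1.2090i
Iter 1: z = 0.7610 + 1.2090i, |z|^2 = 2.0408
Iter 2: z = -0.1216 + 3.0491i, |z|^2 = 9.3118
Escaped at iteration 2

Answer: no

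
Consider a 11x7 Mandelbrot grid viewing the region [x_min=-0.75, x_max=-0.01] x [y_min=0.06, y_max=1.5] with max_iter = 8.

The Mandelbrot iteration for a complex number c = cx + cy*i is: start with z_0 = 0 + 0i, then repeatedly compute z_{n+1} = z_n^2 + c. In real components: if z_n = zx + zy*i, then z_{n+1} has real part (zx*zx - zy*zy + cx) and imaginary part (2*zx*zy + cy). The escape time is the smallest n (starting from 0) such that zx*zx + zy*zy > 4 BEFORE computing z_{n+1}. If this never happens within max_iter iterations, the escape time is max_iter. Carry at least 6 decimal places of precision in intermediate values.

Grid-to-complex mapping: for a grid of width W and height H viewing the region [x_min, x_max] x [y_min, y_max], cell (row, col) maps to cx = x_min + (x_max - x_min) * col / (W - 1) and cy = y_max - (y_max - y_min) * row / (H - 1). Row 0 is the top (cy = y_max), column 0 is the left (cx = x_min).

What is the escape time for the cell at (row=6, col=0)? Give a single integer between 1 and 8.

z_0 = 0 + 0i, c = -0.7500 + 0.0600i
Iter 1: z = -0.7500 + 0.0600i, |z|^2 = 0.5661
Iter 2: z = -0.1911 + -0.0300i, |z|^2 = 0.0374
Iter 3: z = -0.7144 + 0.0715i, |z|^2 = 0.5154
Iter 4: z = -0.2448 + -0.0421i, |z|^2 = 0.0617
Iter 5: z = -0.6919 + 0.0806i, |z|^2 = 0.4852
Iter 6: z = -0.2778 + -0.0515i, |z|^2 = 0.0798
Iter 7: z = -0.6755 + 0.0886i, |z|^2 = 0.4641

Answer: 8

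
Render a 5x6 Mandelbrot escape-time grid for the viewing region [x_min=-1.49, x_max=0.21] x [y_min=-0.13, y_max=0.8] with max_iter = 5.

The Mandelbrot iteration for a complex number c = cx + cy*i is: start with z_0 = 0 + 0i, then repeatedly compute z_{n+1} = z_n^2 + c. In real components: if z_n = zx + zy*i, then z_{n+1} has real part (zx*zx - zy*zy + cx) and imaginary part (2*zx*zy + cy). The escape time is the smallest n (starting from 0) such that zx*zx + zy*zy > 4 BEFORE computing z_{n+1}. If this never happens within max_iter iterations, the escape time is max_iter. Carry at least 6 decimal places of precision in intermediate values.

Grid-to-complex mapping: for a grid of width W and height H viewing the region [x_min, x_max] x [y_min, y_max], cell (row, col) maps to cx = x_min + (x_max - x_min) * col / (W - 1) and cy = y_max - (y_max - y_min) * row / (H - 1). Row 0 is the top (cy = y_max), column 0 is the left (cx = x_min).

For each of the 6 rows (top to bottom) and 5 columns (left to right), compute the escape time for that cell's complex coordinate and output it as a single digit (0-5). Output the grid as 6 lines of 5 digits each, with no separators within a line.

Answer: 33455
34555
45555
55555
55555
55555

Derivation:
(row=0, col=0): c = -1.4900 + 0.8000i → escape time 3
(row=0, col=1): c = -1.0650 + 0.8000i → escape time 3
(row=0, col=2): c = -0.6400 + 0.8000i → escape time 4
(row=0, col=3): c = -0.2150 + 0.8000i → escape time 5
(row=0, col=4): c = 0.2100 + 0.8000i → escape time 5
(row=1, col=0): c = -1.4900 + 0.6140i → escape time 3
(row=1, col=1): c = -1.0650 + 0.6140i → escape time 4
(row=1, col=2): c = -0.6400 + 0.6140i → escape time 5
(row=1, col=3): c = -0.2150 + 0.6140i → escape time 5
(row=1, col=4): c = 0.2100 + 0.6140i → escape time 5
(row=2, col=0): c = -1.4900 + 0.4280i → escape time 4
(row=2, col=1): c = -1.0650 + 0.4280i → escape time 5
(row=2, col=2): c = -0.6400 + 0.4280i → escape time 5
(row=2, col=3): c = -0.2150 + 0.4280i → escape time 5
(row=2, col=4): c = 0.2100 + 0.4280i → escape time 5
(row=3, col=0): c = -1.4900 + 0.2420i → escape time 5
(row=3, col=1): c = -1.0650 + 0.2420i → escape time 5
(row=3, col=2): c = -0.6400 + 0.2420i → escape time 5
(row=3, col=3): c = -0.2150 + 0.2420i → escape time 5
(row=3, col=4): c = 0.2100 + 0.2420i → escape time 5
(row=4, col=0): c = -1.4900 + 0.0560i → escape time 5
(row=4, col=1): c = -1.0650 + 0.0560i → escape time 5
(row=4, col=2): c = -0.6400 + 0.0560i → escape time 5
(row=4, col=3): c = -0.2150 + 0.0560i → escape time 5
(row=4, col=4): c = 0.2100 + 0.0560i → escape time 5
(row=5, col=0): c = -1.4900 + -0.1300i → escape time 5
(row=5, col=1): c = -1.0650 + -0.1300i → escape time 5
(row=5, col=2): c = -0.6400 + -0.1300i → escape time 5
(row=5, col=3): c = -0.2150 + -0.1300i → escape time 5
(row=5, col=4): c = 0.2100 + -0.1300i → escape time 5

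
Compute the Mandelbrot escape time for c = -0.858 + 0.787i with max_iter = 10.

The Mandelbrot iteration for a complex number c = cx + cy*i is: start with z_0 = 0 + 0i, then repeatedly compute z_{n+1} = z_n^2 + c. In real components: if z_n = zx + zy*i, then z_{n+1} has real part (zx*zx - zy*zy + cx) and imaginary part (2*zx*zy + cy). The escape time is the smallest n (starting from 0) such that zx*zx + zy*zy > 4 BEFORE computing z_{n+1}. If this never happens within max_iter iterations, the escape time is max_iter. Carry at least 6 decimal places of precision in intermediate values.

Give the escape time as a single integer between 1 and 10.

Answer: 4

Derivation:
z_0 = 0 + 0i, c = -0.8580 + 0.7870i
Iter 1: z = -0.8580 + 0.7870i, |z|^2 = 1.3555
Iter 2: z = -0.7412 + -0.5635i, |z|^2 = 0.8669
Iter 3: z = -0.6261 + 1.6223i, |z|^2 = 3.0240
Iter 4: z = -3.0979 + -1.2446i, |z|^2 = 11.1460
Escaped at iteration 4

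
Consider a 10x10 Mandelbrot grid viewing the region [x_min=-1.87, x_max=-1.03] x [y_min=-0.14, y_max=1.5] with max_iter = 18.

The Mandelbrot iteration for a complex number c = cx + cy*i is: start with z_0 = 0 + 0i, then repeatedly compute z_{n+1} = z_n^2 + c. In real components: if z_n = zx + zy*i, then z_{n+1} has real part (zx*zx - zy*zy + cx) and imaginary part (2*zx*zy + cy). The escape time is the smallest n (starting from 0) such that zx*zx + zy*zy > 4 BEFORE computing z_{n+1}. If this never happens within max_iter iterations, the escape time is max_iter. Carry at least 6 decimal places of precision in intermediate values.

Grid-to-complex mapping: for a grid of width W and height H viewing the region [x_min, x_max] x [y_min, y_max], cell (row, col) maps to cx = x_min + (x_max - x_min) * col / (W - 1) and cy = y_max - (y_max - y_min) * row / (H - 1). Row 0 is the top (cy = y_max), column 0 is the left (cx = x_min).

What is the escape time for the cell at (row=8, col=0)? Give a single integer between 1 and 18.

Answer: 6

Derivation:
z_0 = 0 + 0i, c = -1.8700 + 0.0422i
Iter 1: z = -1.8700 + 0.0422i, |z|^2 = 3.4987
Iter 2: z = 1.6251 + -0.1157i, |z|^2 = 2.6544
Iter 3: z = 0.7576 + -0.3338i, |z|^2 = 0.6854
Iter 4: z = -1.4074 + -0.4636i, |z|^2 = 2.1957
Iter 5: z = -0.1040 + 1.3471i, |z|^2 = 1.8254
Iter 6: z = -3.6738 + -0.2381i, |z|^2 = 13.5532
Escaped at iteration 6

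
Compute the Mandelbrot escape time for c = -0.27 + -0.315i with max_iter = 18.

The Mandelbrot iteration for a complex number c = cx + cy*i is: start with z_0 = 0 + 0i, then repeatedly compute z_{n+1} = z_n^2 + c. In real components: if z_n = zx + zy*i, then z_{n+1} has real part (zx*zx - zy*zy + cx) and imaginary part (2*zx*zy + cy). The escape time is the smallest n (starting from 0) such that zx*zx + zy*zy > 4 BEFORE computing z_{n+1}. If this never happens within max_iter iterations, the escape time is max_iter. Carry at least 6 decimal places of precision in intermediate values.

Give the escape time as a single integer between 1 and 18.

Answer: 18

Derivation:
z_0 = 0 + 0i, c = -0.2700 + -0.3150i
Iter 1: z = -0.2700 + -0.3150i, |z|^2 = 0.1721
Iter 2: z = -0.2963 + -0.1449i, |z|^2 = 0.1088
Iter 3: z = -0.2032 + -0.2291i, |z|^2 = 0.0938
Iter 4: z = -0.2812 + -0.2219i, |z|^2 = 0.1283
Iter 5: z = -0.2402 + -0.1902i, |z|^2 = 0.0939
Iter 6: z = -0.2485 + -0.2236i, |z|^2 = 0.1118
Iter 7: z = -0.2583 + -0.2038i, |z|^2 = 0.1083
Iter 8: z = -0.2449 + -0.2097i, |z|^2 = 0.1039
Iter 9: z = -0.2540 + -0.2123i, |z|^2 = 0.1096
Iter 10: z = -0.2505 + -0.2071i, |z|^2 = 0.1057
Iter 11: z = -0.2501 + -0.2112i, |z|^2 = 0.1072
Iter 12: z = -0.2520 + -0.2093i, |z|^2 = 0.1073
Iter 13: z = -0.2503 + -0.2095i, |z|^2 = 0.1065
Iter 14: z = -0.2512 + -0.2101i, |z|^2 = 0.1073
Iter 15: z = -0.2510 + -0.2094i, |z|^2 = 0.1069
Iter 16: z = -0.2508 + -0.2099i, |z|^2 = 0.1070
Iter 17: z = -0.2511 + -0.2097i, |z|^2 = 0.1070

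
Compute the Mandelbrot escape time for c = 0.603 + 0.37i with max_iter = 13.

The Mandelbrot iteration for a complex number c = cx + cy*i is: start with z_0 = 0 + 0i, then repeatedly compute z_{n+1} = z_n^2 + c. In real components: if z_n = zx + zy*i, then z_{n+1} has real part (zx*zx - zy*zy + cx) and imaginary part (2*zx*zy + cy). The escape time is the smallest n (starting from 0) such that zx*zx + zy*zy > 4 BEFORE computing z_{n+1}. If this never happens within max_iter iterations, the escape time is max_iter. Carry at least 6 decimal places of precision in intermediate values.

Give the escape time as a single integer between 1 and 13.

Answer: 4

Derivation:
z_0 = 0 + 0i, c = 0.6030 + 0.3700i
Iter 1: z = 0.6030 + 0.3700i, |z|^2 = 0.5005
Iter 2: z = 0.8297 + 0.8162i, |z|^2 = 1.3546
Iter 3: z = 0.6252 + 1.7245i, |z|^2 = 3.3646
Iter 4: z = -1.9799 + 2.5263i, |z|^2 = 10.3018
Escaped at iteration 4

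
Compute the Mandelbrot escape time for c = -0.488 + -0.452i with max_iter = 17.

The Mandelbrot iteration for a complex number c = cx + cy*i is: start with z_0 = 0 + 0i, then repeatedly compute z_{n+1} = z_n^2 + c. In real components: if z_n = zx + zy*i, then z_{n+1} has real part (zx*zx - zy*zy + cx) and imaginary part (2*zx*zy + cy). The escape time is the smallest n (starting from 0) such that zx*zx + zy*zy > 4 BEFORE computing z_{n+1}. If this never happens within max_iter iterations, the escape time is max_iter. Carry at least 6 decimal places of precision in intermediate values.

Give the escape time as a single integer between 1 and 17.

Answer: 17

Derivation:
z_0 = 0 + 0i, c = -0.4880 + -0.4520i
Iter 1: z = -0.4880 + -0.4520i, |z|^2 = 0.4424
Iter 2: z = -0.4542 + -0.0108i, |z|^2 = 0.2064
Iter 3: z = -0.2819 + -0.4421i, |z|^2 = 0.2749
Iter 4: z = -0.6041 + -0.2028i, |z|^2 = 0.4060
Iter 5: z = -0.1642 + -0.2070i, |z|^2 = 0.0698
Iter 6: z = -0.5039 + -0.3840i, |z|^2 = 0.4014
Iter 7: z = -0.3815 + -0.0650i, |z|^2 = 0.1498
Iter 8: z = -0.3467 + -0.4024i, |z|^2 = 0.2821
Iter 9: z = -0.5297 + -0.1730i, |z|^2 = 0.3106
Iter 10: z = -0.2373 + -0.2687i, |z|^2 = 0.1285
Iter 11: z = -0.5039 + -0.3245i, |z|^2 = 0.3592
Iter 12: z = -0.3394 + -0.1250i, |z|^2 = 0.1308
Iter 13: z = -0.3884 + -0.3671i, |z|^2 = 0.2857
Iter 14: z = -0.4719 + -0.1668i, |z|^2 = 0.2505
Iter 15: z = -0.2931 + -0.2946i, |z|^2 = 0.1727
Iter 16: z = -0.4889 + -0.2793i, |z|^2 = 0.3170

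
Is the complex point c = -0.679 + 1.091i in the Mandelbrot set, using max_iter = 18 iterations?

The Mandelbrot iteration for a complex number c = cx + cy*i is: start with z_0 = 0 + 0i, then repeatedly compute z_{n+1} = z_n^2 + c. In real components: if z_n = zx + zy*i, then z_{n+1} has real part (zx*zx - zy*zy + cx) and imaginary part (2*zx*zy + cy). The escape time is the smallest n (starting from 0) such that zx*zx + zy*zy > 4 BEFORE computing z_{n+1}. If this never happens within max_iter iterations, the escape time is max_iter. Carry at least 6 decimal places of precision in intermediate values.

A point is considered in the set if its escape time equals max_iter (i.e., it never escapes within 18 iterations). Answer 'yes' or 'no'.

Answer: no

Derivation:
z_0 = 0 + 0i, c = -0.6790 + 1.0910i
Iter 1: z = -0.6790 + 1.0910i, |z|^2 = 1.6513
Iter 2: z = -1.4082 + -0.3906i, |z|^2 = 2.1357
Iter 3: z = 1.1516 + 2.1911i, |z|^2 = 6.1269
Escaped at iteration 3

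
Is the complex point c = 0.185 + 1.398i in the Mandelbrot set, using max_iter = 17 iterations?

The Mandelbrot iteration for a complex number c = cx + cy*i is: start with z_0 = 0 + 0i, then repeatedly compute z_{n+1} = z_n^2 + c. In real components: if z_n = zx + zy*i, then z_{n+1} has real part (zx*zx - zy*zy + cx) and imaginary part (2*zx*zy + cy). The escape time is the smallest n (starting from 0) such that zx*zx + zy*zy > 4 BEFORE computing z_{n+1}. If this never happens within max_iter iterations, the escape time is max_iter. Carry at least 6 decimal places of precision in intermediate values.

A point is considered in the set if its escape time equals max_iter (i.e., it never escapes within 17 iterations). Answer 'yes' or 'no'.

z_0 = 0 + 0i, c = 0.1850 + 1.3980i
Iter 1: z = 0.1850 + 1.3980i, |z|^2 = 1.9886
Iter 2: z = -1.7352 + 1.9153i, |z|^2 = 6.6791
Escaped at iteration 2

Answer: no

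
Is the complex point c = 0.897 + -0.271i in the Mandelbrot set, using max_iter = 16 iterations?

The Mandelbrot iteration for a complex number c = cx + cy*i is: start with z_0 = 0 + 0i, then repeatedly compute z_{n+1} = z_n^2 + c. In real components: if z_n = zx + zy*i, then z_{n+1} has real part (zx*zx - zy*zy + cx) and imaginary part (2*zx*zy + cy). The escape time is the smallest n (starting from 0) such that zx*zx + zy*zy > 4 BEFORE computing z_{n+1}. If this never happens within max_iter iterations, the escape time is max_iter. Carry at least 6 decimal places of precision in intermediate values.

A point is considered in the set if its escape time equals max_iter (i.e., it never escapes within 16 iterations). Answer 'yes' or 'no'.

z_0 = 0 + 0i, c = 0.8970 + -0.2710i
Iter 1: z = 0.8970 + -0.2710i, |z|^2 = 0.8780
Iter 2: z = 1.6282 + -0.7572i, |z|^2 = 3.2242
Iter 3: z = 2.9746 + -2.7366i, |z|^2 = 16.3374
Escaped at iteration 3

Answer: no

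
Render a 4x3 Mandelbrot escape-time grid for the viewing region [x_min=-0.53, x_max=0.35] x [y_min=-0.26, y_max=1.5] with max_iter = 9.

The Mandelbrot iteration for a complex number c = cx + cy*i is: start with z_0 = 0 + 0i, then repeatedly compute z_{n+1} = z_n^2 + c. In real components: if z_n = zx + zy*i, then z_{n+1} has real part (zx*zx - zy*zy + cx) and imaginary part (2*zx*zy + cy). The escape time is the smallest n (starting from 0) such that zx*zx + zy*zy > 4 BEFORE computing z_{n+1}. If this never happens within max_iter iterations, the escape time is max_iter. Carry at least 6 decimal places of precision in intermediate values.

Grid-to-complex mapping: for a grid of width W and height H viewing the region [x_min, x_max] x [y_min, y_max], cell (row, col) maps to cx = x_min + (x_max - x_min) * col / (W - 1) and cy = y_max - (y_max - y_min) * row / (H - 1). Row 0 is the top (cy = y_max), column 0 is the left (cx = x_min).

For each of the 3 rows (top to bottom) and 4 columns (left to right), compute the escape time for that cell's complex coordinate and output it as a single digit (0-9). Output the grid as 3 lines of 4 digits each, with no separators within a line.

Answer: 2222
9999
9999

Derivation:
(row=0, col=0): c = -0.5300 + 1.5000i → escape time 2
(row=0, col=1): c = -0.2367 + 1.5000i → escape time 2
(row=0, col=2): c = 0.0567 + 1.5000i → escape time 2
(row=0, col=3): c = 0.3500 + 1.5000i → escape time 2
(row=1, col=0): c = -0.5300 + 0.6200i → escape time 9
(row=1, col=1): c = -0.2367 + 0.6200i → escape time 9
(row=1, col=2): c = 0.0567 + 0.6200i → escape time 9
(row=1, col=3): c = 0.3500 + 0.6200i → escape time 9
(row=2, col=0): c = -0.5300 + -0.2600i → escape time 9
(row=2, col=1): c = -0.2367 + -0.2600i → escape time 9
(row=2, col=2): c = 0.0567 + -0.2600i → escape time 9
(row=2, col=3): c = 0.3500 + -0.2600i → escape time 9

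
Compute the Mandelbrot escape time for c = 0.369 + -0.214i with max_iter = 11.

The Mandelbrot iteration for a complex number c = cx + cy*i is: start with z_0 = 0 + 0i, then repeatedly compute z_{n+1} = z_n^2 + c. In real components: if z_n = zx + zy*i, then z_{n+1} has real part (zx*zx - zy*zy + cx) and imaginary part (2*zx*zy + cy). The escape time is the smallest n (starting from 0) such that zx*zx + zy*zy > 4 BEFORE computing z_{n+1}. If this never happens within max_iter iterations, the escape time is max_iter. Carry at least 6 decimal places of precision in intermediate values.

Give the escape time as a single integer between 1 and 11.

z_0 = 0 + 0i, c = 0.3690 + -0.2140i
Iter 1: z = 0.3690 + -0.2140i, |z|^2 = 0.1820
Iter 2: z = 0.4594 + -0.3719i, |z|^2 = 0.3493
Iter 3: z = 0.4417 + -0.5557i, |z|^2 = 0.5039
Iter 4: z = 0.2553 + -0.7049i, |z|^2 = 0.5620
Iter 5: z = -0.0627 + -0.5739i, |z|^2 = 0.3333
Iter 6: z = 0.0436 + -0.1420i, |z|^2 = 0.0221
Iter 7: z = 0.3507 + -0.2264i, |z|^2 = 0.1743
Iter 8: z = 0.4408 + -0.3728i, |z|^2 = 0.3332
Iter 9: z = 0.4243 + -0.5426i, |z|^2 = 0.4745
Iter 10: z = 0.2546 + -0.6745i, |z|^2 = 0.5197

Answer: 11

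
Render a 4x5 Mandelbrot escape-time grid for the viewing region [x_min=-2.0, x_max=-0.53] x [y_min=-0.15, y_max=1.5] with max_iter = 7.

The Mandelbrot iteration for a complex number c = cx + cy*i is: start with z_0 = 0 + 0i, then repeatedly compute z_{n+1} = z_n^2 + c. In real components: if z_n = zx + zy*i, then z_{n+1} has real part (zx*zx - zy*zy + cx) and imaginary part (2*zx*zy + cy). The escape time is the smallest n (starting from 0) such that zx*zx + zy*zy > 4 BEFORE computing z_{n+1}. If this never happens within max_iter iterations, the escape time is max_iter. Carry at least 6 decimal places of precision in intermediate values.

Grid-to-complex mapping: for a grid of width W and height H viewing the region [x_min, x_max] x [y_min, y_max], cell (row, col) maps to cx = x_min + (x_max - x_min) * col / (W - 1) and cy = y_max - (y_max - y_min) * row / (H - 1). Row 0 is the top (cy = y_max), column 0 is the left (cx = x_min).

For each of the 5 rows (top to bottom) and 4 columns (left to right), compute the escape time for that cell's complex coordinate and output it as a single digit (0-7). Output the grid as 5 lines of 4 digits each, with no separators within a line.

Answer: 1122
1234
1347
1577
1677

Derivation:
(row=0, col=0): c = -2.0000 + 1.5000i → escape time 1
(row=0, col=1): c = -1.5100 + 1.5000i → escape time 1
(row=0, col=2): c = -1.0200 + 1.5000i → escape time 2
(row=0, col=3): c = -0.5300 + 1.5000i → escape time 2
(row=1, col=0): c = -2.0000 + 1.0875i → escape time 1
(row=1, col=1): c = -1.5100 + 1.0875i → escape time 2
(row=1, col=2): c = -1.0200 + 1.0875i → escape time 3
(row=1, col=3): c = -0.5300 + 1.0875i → escape time 4
(row=2, col=0): c = -2.0000 + 0.6750i → escape time 1
(row=2, col=1): c = -1.5100 + 0.6750i → escape time 3
(row=2, col=2): c = -1.0200 + 0.6750i → escape time 4
(row=2, col=3): c = -0.5300 + 0.6750i → escape time 7
(row=3, col=0): c = -2.0000 + 0.2625i → escape time 1
(row=3, col=1): c = -1.5100 + 0.2625i → escape time 5
(row=3, col=2): c = -1.0200 + 0.2625i → escape time 7
(row=3, col=3): c = -0.5300 + 0.2625i → escape time 7
(row=4, col=0): c = -2.0000 + -0.1500i → escape time 1
(row=4, col=1): c = -1.5100 + -0.1500i → escape time 6
(row=4, col=2): c = -1.0200 + -0.1500i → escape time 7
(row=4, col=3): c = -0.5300 + -0.1500i → escape time 7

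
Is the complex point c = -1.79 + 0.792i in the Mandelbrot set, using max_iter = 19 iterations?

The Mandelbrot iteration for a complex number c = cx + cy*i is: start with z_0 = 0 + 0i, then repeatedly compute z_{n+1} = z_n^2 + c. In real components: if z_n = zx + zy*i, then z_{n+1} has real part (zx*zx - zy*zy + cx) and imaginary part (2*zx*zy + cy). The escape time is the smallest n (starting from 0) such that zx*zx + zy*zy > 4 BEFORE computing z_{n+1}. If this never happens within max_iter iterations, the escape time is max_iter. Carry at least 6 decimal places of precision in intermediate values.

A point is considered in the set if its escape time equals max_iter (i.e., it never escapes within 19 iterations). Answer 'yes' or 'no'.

Answer: no

Derivation:
z_0 = 0 + 0i, c = -1.7900 + 0.7920i
Iter 1: z = -1.7900 + 0.7920i, |z|^2 = 3.8314
Iter 2: z = 0.7868 + -2.0434i, |z|^2 = 4.7944
Escaped at iteration 2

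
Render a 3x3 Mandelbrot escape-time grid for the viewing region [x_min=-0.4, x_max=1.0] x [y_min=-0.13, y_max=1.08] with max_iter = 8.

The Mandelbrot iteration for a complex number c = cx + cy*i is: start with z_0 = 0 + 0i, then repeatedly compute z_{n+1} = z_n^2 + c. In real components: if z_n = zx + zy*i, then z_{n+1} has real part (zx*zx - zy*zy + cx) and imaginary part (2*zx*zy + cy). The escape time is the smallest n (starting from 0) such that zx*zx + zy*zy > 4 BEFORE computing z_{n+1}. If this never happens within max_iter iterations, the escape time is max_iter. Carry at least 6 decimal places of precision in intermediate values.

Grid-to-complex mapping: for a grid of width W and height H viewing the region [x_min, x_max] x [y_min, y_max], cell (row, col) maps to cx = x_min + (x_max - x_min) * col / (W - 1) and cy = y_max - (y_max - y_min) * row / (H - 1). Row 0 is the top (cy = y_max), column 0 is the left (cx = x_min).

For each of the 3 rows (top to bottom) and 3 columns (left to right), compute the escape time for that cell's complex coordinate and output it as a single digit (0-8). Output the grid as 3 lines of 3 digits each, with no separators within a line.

(row=0, col=0): c = -0.4000 + 1.0800i → escape time 4
(row=0, col=1): c = 0.3000 + 1.0800i → escape time 3
(row=0, col=2): c = 1.0000 + 1.0800i → escape time 2
(row=1, col=0): c = -0.4000 + 0.4750i → escape time 8
(row=1, col=1): c = 0.3000 + 0.4750i → escape time 8
(row=1, col=2): c = 1.0000 + 0.4750i → escape time 2
(row=2, col=0): c = -0.4000 + -0.1300i → escape time 8
(row=2, col=1): c = 0.3000 + -0.1300i → escape time 8
(row=2, col=2): c = 1.0000 + -0.1300i → escape time 2

Answer: 432
882
882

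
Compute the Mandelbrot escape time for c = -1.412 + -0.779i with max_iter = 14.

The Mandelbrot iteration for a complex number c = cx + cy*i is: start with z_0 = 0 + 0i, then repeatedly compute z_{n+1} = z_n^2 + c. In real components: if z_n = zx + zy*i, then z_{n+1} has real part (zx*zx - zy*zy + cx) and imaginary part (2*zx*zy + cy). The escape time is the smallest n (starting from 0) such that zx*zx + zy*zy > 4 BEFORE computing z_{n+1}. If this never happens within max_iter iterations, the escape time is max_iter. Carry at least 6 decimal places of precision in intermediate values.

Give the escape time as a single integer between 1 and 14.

z_0 = 0 + 0i, c = -1.4120 + -0.7790i
Iter 1: z = -1.4120 + -0.7790i, |z|^2 = 2.6006
Iter 2: z = -0.0251 + 1.4209i, |z|^2 = 2.0196
Iter 3: z = -3.4303 + -0.8503i, |z|^2 = 12.4901
Escaped at iteration 3

Answer: 3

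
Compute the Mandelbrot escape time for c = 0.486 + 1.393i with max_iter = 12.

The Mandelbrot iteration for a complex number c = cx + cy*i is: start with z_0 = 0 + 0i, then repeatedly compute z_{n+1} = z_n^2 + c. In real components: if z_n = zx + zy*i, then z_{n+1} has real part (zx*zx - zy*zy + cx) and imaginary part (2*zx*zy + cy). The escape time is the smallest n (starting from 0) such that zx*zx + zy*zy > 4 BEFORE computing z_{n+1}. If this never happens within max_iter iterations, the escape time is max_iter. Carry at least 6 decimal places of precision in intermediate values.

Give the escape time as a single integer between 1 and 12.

Answer: 2

Derivation:
z_0 = 0 + 0i, c = 0.4860 + 1.3930i
Iter 1: z = 0.4860 + 1.3930i, |z|^2 = 2.1766
Iter 2: z = -1.2183 + 2.7470i, |z|^2 = 9.0301
Escaped at iteration 2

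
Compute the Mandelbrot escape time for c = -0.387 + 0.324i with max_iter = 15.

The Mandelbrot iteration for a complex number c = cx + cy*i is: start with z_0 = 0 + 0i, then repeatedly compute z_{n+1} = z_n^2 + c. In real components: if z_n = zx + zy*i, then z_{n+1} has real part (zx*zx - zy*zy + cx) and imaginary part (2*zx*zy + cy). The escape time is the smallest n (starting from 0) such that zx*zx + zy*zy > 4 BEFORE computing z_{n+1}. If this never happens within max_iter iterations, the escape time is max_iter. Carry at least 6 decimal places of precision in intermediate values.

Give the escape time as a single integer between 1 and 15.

Answer: 15

Derivation:
z_0 = 0 + 0i, c = -0.3870 + 0.3240i
Iter 1: z = -0.3870 + 0.3240i, |z|^2 = 0.2547
Iter 2: z = -0.3422 + 0.0732i, |z|^2 = 0.1225
Iter 3: z = -0.2753 + 0.2739i, |z|^2 = 0.1508
Iter 4: z = -0.3862 + 0.1732i, |z|^2 = 0.1792
Iter 5: z = -0.2678 + 0.1902i, |z|^2 = 0.1079
Iter 6: z = -0.3514 + 0.2221i, |z|^2 = 0.1729
Iter 7: z = -0.3128 + 0.1679i, |z|^2 = 0.1260
Iter 8: z = -0.3173 + 0.2190i, |z|^2 = 0.1486
Iter 9: z = -0.3343 + 0.1850i, |z|^2 = 0.1460
Iter 10: z = -0.3095 + 0.2003i, |z|^2 = 0.1359
Iter 11: z = -0.3313 + 0.2000i, |z|^2 = 0.1498
Iter 12: z = -0.3172 + 0.1915i, |z|^2 = 0.1373
Iter 13: z = -0.3230 + 0.2025i, |z|^2 = 0.1454
Iter 14: z = -0.3237 + 0.1932i, |z|^2 = 0.1421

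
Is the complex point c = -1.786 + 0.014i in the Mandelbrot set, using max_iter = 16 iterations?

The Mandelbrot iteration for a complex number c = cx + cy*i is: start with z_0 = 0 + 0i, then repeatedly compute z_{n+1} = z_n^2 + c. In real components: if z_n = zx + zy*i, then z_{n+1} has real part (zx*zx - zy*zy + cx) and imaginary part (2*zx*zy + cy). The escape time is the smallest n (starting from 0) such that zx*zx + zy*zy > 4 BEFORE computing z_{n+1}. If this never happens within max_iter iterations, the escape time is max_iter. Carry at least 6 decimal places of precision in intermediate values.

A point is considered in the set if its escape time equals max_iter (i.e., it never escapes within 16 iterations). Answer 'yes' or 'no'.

Answer: no

Derivation:
z_0 = 0 + 0i, c = -1.7860 + 0.0140i
Iter 1: z = -1.7860 + 0.0140i, |z|^2 = 3.1900
Iter 2: z = 1.4036 + -0.0360i, |z|^2 = 1.9714
Iter 3: z = 0.1828 + -0.0871i, |z|^2 = 0.0410
Iter 4: z = -1.7602 + -0.0178i, |z|^2 = 3.0985
Iter 5: z = 1.3119 + 0.0768i, |z|^2 = 1.7269
Iter 6: z = -0.0709 + 0.2155i, |z|^2 = 0.0515
Iter 7: z = -1.8274 + -0.0165i, |z|^2 = 3.3397
Iter 8: z = 1.5531 + 0.0745i, |z|^2 = 2.4178
Iter 9: z = 0.6207 + 0.2453i, |z|^2 = 0.4455
Iter 10: z = -1.4609 + 0.3186i, |z|^2 = 2.2357
Iter 11: z = 0.2468 + -0.9168i, |z|^2 = 0.9014
Iter 12: z = -2.5656 + -0.4385i, |z|^2 = 6.7743
Escaped at iteration 12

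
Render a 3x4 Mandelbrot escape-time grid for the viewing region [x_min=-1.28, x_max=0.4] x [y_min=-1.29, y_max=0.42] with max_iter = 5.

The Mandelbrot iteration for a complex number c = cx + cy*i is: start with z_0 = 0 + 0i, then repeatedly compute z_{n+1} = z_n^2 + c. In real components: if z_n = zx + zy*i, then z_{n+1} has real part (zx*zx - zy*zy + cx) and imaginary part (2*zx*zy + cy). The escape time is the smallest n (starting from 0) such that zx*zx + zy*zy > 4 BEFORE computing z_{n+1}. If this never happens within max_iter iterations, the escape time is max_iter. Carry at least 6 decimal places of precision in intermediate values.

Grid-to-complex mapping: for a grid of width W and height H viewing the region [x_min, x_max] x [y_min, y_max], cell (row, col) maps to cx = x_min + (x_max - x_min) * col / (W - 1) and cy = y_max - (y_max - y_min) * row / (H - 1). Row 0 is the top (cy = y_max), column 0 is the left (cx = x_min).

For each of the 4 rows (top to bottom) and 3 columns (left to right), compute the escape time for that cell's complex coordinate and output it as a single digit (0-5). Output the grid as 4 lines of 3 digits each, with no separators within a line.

Answer: 555
555
355
232

Derivation:
(row=0, col=0): c = -1.2800 + 0.4200i → escape time 5
(row=0, col=1): c = -0.4400 + 0.4200i → escape time 5
(row=0, col=2): c = 0.4000 + 0.4200i → escape time 5
(row=1, col=0): c = -1.2800 + -0.1500i → escape time 5
(row=1, col=1): c = -0.4400 + -0.1500i → escape time 5
(row=1, col=2): c = 0.4000 + -0.1500i → escape time 5
(row=2, col=0): c = -1.2800 + -0.7200i → escape time 3
(row=2, col=1): c = -0.4400 + -0.7200i → escape time 5
(row=2, col=2): c = 0.4000 + -0.7200i → escape time 5
(row=3, col=0): c = -1.2800 + -1.2900i → escape time 2
(row=3, col=1): c = -0.4400 + -1.2900i → escape time 3
(row=3, col=2): c = 0.4000 + -1.2900i → escape time 2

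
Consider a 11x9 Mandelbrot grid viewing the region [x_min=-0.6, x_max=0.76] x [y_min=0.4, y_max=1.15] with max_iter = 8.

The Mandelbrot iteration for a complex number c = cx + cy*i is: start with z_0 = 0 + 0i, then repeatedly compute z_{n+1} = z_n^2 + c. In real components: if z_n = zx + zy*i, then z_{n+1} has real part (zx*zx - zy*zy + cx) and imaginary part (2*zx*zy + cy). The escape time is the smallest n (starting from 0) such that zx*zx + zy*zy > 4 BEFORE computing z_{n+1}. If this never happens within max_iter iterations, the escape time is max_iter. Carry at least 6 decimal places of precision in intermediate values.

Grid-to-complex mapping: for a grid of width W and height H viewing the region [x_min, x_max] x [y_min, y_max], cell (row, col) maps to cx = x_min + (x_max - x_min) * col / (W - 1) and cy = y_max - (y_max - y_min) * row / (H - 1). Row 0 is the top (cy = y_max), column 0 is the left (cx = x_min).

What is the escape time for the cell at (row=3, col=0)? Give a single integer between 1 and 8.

Answer: 4

Derivation:
z_0 = 0 + 0i, c = -0.6000 + 0.8687i
Iter 1: z = -0.6000 + 0.8687i, |z|^2 = 1.1147
Iter 2: z = -0.9947 + -0.1737i, |z|^2 = 1.0197
Iter 3: z = 0.3593 + 1.2144i, |z|^2 = 1.6039
Iter 4: z = -1.9457 + 1.7414i, |z|^2 = 6.8183
Escaped at iteration 4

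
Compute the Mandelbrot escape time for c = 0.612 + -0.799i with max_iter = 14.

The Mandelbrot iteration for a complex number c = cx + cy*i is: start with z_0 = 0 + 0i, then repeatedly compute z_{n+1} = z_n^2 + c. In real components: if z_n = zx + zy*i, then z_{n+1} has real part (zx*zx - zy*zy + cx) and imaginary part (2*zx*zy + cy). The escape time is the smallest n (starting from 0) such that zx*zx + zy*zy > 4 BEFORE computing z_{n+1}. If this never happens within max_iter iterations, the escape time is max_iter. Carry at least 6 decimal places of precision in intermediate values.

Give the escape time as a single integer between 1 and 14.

z_0 = 0 + 0i, c = 0.6120 + -0.7990i
Iter 1: z = 0.6120 + -0.7990i, |z|^2 = 1.0129
Iter 2: z = 0.3481 + -1.7770i, |z|^2 = 3.2788
Iter 3: z = -2.4244 + -2.0363i, |z|^2 = 10.0244
Escaped at iteration 3

Answer: 3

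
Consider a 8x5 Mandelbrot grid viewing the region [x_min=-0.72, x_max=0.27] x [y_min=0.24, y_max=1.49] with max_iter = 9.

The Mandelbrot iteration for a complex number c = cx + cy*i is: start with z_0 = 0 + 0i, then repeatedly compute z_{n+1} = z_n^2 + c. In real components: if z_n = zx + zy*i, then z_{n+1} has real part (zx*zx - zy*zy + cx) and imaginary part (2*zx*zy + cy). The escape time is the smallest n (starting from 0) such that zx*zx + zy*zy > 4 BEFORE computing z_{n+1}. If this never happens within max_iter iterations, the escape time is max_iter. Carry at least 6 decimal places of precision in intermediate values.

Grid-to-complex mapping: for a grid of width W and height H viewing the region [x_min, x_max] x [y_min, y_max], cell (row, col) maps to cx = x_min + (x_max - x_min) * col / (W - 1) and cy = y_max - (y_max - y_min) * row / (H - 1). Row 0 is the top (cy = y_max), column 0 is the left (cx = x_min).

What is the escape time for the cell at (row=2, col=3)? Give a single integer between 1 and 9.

z_0 = 0 + 0i, c = -0.2957 + 0.8650i
Iter 1: z = -0.2957 + 0.8650i, |z|^2 = 0.8357
Iter 2: z = -0.9565 + 0.3534i, |z|^2 = 1.0398
Iter 3: z = 0.4943 + 0.1889i, |z|^2 = 0.2800
Iter 4: z = -0.0871 + 1.0518i, |z|^2 = 1.1138
Iter 5: z = -1.3943 + 0.6818i, |z|^2 = 2.4089
Iter 6: z = 1.1836 + -1.0362i, |z|^2 = 2.4746
Iter 7: z = 0.0316 + -1.5878i, |z|^2 = 2.5223
Iter 8: z = -2.8160 + 0.7648i, |z|^2 = 8.5146
Escaped at iteration 8

Answer: 8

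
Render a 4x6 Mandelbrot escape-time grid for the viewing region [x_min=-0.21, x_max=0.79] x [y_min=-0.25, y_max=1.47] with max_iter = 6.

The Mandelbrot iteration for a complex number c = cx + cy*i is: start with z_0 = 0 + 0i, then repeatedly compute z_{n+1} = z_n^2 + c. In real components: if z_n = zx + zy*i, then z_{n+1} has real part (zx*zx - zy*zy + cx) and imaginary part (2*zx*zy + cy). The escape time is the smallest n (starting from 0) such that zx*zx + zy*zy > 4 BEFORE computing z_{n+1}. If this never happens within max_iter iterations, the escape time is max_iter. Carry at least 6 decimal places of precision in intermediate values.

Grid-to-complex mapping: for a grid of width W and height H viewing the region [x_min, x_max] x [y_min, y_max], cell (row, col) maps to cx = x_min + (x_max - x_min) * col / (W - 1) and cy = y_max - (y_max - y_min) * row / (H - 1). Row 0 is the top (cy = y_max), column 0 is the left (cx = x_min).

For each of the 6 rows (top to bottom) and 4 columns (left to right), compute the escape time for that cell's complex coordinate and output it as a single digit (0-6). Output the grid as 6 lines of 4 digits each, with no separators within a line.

(row=0, col=0): c = -0.2100 + 1.4700i → escape time 2
(row=0, col=1): c = 0.1233 + 1.4700i → escape time 2
(row=0, col=2): c = 0.4567 + 1.4700i → escape time 2
(row=0, col=3): c = 0.7900 + 1.4700i → escape time 2
(row=1, col=0): c = -0.2100 + 1.1260i → escape time 6
(row=1, col=1): c = 0.1233 + 1.1260i → escape time 3
(row=1, col=2): c = 0.4567 + 1.1260i → escape time 2
(row=1, col=3): c = 0.7900 + 1.1260i → escape time 2
(row=2, col=0): c = -0.2100 + 0.7820i → escape time 6
(row=2, col=1): c = 0.1233 + 0.7820i → escape time 6
(row=2, col=2): c = 0.4567 + 0.7820i → escape time 3
(row=2, col=3): c = 0.7900 + 0.7820i → escape time 2
(row=3, col=0): c = -0.2100 + 0.4380i → escape time 6
(row=3, col=1): c = 0.1233 + 0.4380i → escape time 6
(row=3, col=2): c = 0.4567 + 0.4380i → escape time 6
(row=3, col=3): c = 0.7900 + 0.4380i → escape time 3
(row=4, col=0): c = -0.2100 + 0.0940i → escape time 6
(row=4, col=1): c = 0.1233 + 0.0940i → escape time 6
(row=4, col=2): c = 0.4567 + 0.0940i → escape time 6
(row=4, col=3): c = 0.7900 + 0.0940i → escape time 3
(row=5, col=0): c = -0.2100 + -0.2500i → escape time 6
(row=5, col=1): c = 0.1233 + -0.2500i → escape time 6
(row=5, col=2): c = 0.4567 + -0.2500i → escape time 6
(row=5, col=3): c = 0.7900 + -0.2500i → escape time 3

Answer: 2222
6322
6632
6663
6663
6663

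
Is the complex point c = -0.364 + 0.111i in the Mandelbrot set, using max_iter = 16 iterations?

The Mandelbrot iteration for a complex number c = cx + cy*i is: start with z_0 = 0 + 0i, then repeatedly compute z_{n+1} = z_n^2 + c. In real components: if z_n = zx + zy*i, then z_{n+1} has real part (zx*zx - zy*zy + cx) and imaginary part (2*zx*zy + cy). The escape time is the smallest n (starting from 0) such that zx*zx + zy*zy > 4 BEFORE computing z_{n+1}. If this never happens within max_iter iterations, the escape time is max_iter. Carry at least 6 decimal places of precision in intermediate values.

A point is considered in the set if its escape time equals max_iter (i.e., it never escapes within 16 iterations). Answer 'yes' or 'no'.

z_0 = 0 + 0i, c = -0.3640 + 0.1110i
Iter 1: z = -0.3640 + 0.1110i, |z|^2 = 0.1448
Iter 2: z = -0.2438 + 0.0302i, |z|^2 = 0.0604
Iter 3: z = -0.3055 + 0.0963i, |z|^2 = 0.1026
Iter 4: z = -0.2800 + 0.0522i, |z|^2 = 0.0811
Iter 5: z = -0.2883 + 0.0818i, |z|^2 = 0.0898
Iter 6: z = -0.2875 + 0.0638i, |z|^2 = 0.0868
Iter 7: z = -0.2854 + 0.0743i, |z|^2 = 0.0870
Iter 8: z = -0.2881 + 0.0686i, |z|^2 = 0.0877
Iter 9: z = -0.2857 + 0.0715i, |z|^2 = 0.0867
Iter 10: z = -0.2875 + 0.0702i, |z|^2 = 0.0876
Iter 11: z = -0.2863 + 0.0707i, |z|^2 = 0.0870
Iter 12: z = -0.2870 + 0.0705i, |z|^2 = 0.0874
Iter 13: z = -0.2866 + 0.0705i, |z|^2 = 0.0871
Iter 14: z = -0.2868 + 0.0706i, |z|^2 = 0.0873
Iter 15: z = -0.2867 + 0.0705i, |z|^2 = 0.0872
Did not escape in 16 iterations → in set

Answer: yes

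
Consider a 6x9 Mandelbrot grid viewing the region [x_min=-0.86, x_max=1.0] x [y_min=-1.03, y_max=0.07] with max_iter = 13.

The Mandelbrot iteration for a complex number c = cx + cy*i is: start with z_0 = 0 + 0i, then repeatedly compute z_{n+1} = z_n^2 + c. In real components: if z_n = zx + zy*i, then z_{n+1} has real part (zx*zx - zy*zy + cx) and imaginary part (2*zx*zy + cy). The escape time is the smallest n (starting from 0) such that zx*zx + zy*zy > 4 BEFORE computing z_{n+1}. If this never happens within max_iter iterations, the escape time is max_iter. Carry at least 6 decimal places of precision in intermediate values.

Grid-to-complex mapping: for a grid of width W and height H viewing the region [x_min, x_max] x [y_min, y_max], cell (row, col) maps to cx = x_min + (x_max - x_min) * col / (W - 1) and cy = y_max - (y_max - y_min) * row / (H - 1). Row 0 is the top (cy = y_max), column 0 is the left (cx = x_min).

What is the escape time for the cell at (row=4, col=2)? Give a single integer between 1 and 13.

z_0 = 0 + 0i, c = -0.1160 + -0.4800i
Iter 1: z = -0.1160 + -0.4800i, |z|^2 = 0.2439
Iter 2: z = -0.3329 + -0.3686i, |z|^2 = 0.2467
Iter 3: z = -0.1410 + -0.2345i, |z|^2 = 0.0749
Iter 4: z = -0.1511 + -0.4138i, |z|^2 = 0.1941
Iter 5: z = -0.2644 + -0.3549i, |z|^2 = 0.1959
Iter 6: z = -0.1721 + -0.2923i, |z|^2 = 0.1150
Iter 7: z = -0.1718 + -0.3794i, |z|^2 = 0.1735
Iter 8: z = -0.2304 + -0.3496i, |z|^2 = 0.1753
Iter 9: z = -0.1851 + -0.3189i, |z|^2 = 0.1360
Iter 10: z = -0.1834 + -0.3619i, |z|^2 = 0.1646
Iter 11: z = -0.2134 + -0.3472i, |z|^2 = 0.1661
Iter 12: z = -0.1910 + -0.3318i, |z|^2 = 0.1466

Answer: 13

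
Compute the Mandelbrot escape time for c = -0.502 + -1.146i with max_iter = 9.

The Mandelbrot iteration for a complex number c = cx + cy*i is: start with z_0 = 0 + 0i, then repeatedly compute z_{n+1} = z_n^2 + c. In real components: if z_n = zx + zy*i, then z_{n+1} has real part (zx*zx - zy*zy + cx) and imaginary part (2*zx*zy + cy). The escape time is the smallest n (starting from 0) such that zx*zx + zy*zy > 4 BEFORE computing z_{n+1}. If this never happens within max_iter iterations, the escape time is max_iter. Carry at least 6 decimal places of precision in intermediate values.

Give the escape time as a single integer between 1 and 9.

z_0 = 0 + 0i, c = -0.5020 + -1.1460i
Iter 1: z = -0.5020 + -1.1460i, |z|^2 = 1.5653
Iter 2: z = -1.5633 + 0.0046i, |z|^2 = 2.4440
Iter 3: z = 1.9419 + -1.1603i, |z|^2 = 5.1174
Escaped at iteration 3

Answer: 3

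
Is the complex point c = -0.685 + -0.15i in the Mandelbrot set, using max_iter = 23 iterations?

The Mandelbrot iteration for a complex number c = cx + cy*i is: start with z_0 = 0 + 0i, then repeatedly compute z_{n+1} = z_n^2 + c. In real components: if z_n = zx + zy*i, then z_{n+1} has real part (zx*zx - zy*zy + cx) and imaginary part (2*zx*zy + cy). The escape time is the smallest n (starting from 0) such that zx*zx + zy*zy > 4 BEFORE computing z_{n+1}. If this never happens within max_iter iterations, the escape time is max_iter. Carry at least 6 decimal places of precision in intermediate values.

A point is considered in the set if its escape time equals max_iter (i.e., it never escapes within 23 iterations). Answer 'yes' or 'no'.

Answer: yes

Derivation:
z_0 = 0 + 0i, c = -0.6850 + -0.1500i
Iter 1: z = -0.6850 + -0.1500i, |z|^2 = 0.4917
Iter 2: z = -0.2383 + 0.0555i, |z|^2 = 0.0599
Iter 3: z = -0.6313 + -0.1764i, |z|^2 = 0.4297
Iter 4: z = -0.3176 + 0.0728i, |z|^2 = 0.1062
Iter 5: z = -0.5894 + -0.1962i, |z|^2 = 0.3859
Iter 6: z = -0.3761 + 0.0813i, |z|^2 = 0.1480
Iter 7: z = -0.5502 + -0.2112i, |z|^2 = 0.3473
Iter 8: z = -0.4269 + 0.0824i, |z|^2 = 0.1890
Iter 9: z = -0.5095 + -0.2203i, |z|^2 = 0.3082
Iter 10: z = -0.4739 + 0.0745i, |z|^2 = 0.2301
Iter 11: z = -0.4660 + -0.2206i, |z|^2 = 0.2658
Iter 12: z = -0.5166 + 0.0556i, |z|^2 = 0.2699
Iter 13: z = -0.4213 + -0.2075i, |z|^2 = 0.2205
Iter 14: z = -0.5506 + 0.0248i, |z|^2 = 0.3038
Iter 15: z = -0.3825 + -0.1773i, |z|^2 = 0.1777
Iter 16: z = -0.5701 + -0.0144i, |z|^2 = 0.3253
Iter 17: z = -0.3601 + -0.1336i, |z|^2 = 0.1476
Iter 18: z = -0.5732 + -0.0538i, |z|^2 = 0.3314
Iter 19: z = -0.3594 + -0.0884i, |z|^2 = 0.1370
Iter 20: z = -0.5637 + -0.0865i, |z|^2 = 0.3252
Iter 21: z = -0.3748 + -0.0525i, |z|^2 = 0.1432
Iter 22: z = -0.5473 + -0.1106i, |z|^2 = 0.3118
Did not escape in 23 iterations → in set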